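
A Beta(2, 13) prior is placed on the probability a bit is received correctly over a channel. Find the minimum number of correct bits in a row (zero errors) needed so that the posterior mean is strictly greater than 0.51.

After k correct bits and 0 errors the posterior is Beta(2+k, 13), with mean (2+k)/(2+13+k).
Set (2+k)/(15+k) > 0.51 and solve: k > (0.51·15 − 2)/(1 − 0.51) = 11.531.
The smallest integer exceeding 11.531 is 12, and checking k=12: (14)/(27) = 0.5185 > 0.51.

k = 12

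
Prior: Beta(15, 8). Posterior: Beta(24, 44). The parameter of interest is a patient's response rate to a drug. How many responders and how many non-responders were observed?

9 responders and 36 non-responders

Under Beta–binomial conjugacy the posterior parameters are (a+s, b+f).
Match parameters: s=24−15=9, f=44−8=36.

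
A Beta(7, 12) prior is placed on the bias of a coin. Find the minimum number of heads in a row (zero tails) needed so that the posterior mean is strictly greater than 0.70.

k = 22

After k heads and 0 tails the posterior is Beta(7+k, 12), with mean (7+k)/(7+12+k).
Set (7+k)/(19+k) > 0.70 and solve: k > (0.70·19 − 7)/(1 − 0.70) = 21.000.
The smallest integer exceeding 21.000 is 22, and checking k=22: (29)/(41) = 0.7073 > 0.70.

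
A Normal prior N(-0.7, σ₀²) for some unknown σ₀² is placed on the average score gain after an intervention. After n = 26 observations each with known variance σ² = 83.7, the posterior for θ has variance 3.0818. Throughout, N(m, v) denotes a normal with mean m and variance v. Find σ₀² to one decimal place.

σ₀² = 72.2

For the Normal–Normal model with known σ², precisions add: τ_n = τ₀ + n/σ².
So 1/σ₀² = 1/3.0818 − 26/83.7 = 0.324486 − 0.310633 = 0.013853.
Hence σ₀² = 1/0.013853 ≈ 72.2.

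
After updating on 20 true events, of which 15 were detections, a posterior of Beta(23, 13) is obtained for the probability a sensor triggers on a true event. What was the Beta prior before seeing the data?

A Beta(a, b) prior with s successes and f failures in binomial data gives a Beta(a+s, b+f) posterior.
Subtract the data counts: 23−15=8, 13−5=8.

Beta(8, 8)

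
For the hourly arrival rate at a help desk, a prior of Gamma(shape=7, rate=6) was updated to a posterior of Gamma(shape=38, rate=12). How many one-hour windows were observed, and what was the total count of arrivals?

n = 6 one-hour windows with total 31 arrivals

Gamma–Poisson conjugacy: posterior shape = α + Σxᵢ, posterior rate = β + n.
Matching: Σxᵢ = 38 − 7 = 31 and n = 12 − 6 = 6.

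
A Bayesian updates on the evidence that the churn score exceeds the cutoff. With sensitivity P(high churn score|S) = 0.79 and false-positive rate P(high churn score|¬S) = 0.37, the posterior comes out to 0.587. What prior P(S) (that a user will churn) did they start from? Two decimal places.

Bayes' rule in odds form gives O(S|E) = O(S)·[P(E|S)/P(E|¬S)], hence O(S) = O(S|E)/LR.
Posterior odds = 0.587/(1−0.587) = 1.4213. LR = 0.79/0.37 = 2.1351.
Prior odds = 1.4213/2.1351 = 0.6657, so P(S) = 0.6657/(1+0.6657) ≈ 0.40.

P(S) = 0.40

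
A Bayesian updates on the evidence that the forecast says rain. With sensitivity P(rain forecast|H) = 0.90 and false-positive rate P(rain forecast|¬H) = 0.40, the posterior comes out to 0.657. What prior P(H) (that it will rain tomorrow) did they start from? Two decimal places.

P(H) = 0.46

Bayes' rule in odds form gives O(H|E) = O(H)·[P(E|H)/P(E|¬H)], hence O(H) = O(H|E)/LR.
Posterior odds = 0.657/(1−0.657) = 1.9155. LR = 0.90/0.40 = 2.2500.
Prior odds = 1.9155/2.2500 = 0.8513, so P(H) = 0.8513/(1+0.8513) ≈ 0.46.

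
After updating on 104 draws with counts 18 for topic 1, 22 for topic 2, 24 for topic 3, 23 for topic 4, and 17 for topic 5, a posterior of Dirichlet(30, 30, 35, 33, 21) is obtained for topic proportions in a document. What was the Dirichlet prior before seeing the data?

Dirichlet(12, 8, 11, 10, 4)

For a Dirichlet(α) prior with multinomial counts c, the posterior is Dirichlet(α + c) componentwise.
Subtract each count from the matching posterior parameter: 30−18=12, 30−22=8, 35−24=11, 33−23=10, 21−17=4.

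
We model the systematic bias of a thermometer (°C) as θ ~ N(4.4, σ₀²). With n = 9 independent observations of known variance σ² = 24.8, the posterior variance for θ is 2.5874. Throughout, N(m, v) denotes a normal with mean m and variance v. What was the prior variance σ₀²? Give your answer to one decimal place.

σ₀² = 42.4

For the Normal–Normal model with known σ², precisions add: τ_n = τ₀ + n/σ².
So 1/σ₀² = 1/2.5874 − 9/24.8 = 0.386488 − 0.362903 = 0.023585.
Hence σ₀² = 1/0.023585 ≈ 42.4.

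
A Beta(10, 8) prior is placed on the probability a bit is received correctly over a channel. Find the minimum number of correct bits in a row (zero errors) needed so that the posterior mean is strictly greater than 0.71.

After k correct bits and 0 errors the posterior is Beta(10+k, 8), with mean (10+k)/(10+8+k).
Set (10+k)/(18+k) > 0.71 and solve: k > (0.71·18 − 10)/(1 − 0.71) = 9.586.
The smallest integer exceeding 9.586 is 10, and checking k=10: (20)/(28) = 0.7143 > 0.71.

k = 10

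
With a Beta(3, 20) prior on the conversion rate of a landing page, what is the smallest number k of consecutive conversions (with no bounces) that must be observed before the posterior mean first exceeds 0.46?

k = 15

After k conversions and 0 bounces the posterior is Beta(3+k, 20), with mean (3+k)/(3+20+k).
Set (3+k)/(23+k) > 0.46 and solve: k > (0.46·23 − 3)/(1 − 0.46) = 14.037.
The smallest integer exceeding 14.037 is 15, and checking k=15: (18)/(38) = 0.4737 > 0.46.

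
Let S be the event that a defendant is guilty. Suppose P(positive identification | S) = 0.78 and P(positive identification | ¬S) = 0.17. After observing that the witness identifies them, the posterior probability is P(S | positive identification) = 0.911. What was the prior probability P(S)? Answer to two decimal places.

Bayes' rule in odds form gives O(S|E) = O(S)·[P(E|S)/P(E|¬S)], hence O(S) = O(S|E)/LR.
Posterior odds = 0.911/(1−0.911) = 10.2360. LR = 0.78/0.17 = 4.5882.
Prior odds = 10.2360/4.5882 = 2.2309, so P(S) = 2.2309/(1+2.2309) ≈ 0.69.

P(S) = 0.69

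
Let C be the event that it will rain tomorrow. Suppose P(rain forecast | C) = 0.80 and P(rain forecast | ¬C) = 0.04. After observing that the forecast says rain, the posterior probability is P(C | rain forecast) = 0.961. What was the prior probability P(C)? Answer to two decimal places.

In odds form, posterior odds = prior odds × likelihood ratio, so prior odds = posterior odds ÷ LR.
Posterior odds = 0.961/(1−0.961) = 24.6410. LR = 0.80/0.04 = 20.0000.
Prior odds = 24.6410/20.0000 = 1.2320, so P(C) = 1.2320/(1+1.2320) ≈ 0.55.

P(C) = 0.55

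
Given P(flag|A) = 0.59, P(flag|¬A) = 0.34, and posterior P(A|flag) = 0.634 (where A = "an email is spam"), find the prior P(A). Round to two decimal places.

In odds form, posterior odds = prior odds × likelihood ratio, so prior odds = posterior odds ÷ LR.
Posterior odds = 0.634/(1−0.634) = 1.7322. LR = 0.59/0.34 = 1.7353.
Prior odds = 1.7322/1.7353 = 0.9982, so P(A) = 0.9982/(1+0.9982) ≈ 0.50.

P(A) = 0.50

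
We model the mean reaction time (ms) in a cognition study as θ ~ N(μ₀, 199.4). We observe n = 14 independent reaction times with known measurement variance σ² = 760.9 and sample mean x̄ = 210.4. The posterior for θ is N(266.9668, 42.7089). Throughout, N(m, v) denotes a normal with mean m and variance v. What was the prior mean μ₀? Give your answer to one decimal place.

With known observation variance, the Normal–Normal posterior has precision τ_n = τ₀ + n/σ² and mean μ_n = (τ₀μ₀ + (n/σ²)x̄)/τ_n.
Here τ₀ = 1/199.4 = 0.005015 and τ_data = 14/760.9 = 0.018399, so τ_n = 0.023414.
Rearranging for μ₀: μ₀ = (μ_n·τ_n − τ_data·x̄)/τ₀ = (266.9668·0.023414 − 0.018399·210.4) / 0.005015 = 2.379611/0.005015 ≈ 474.5.

μ₀ = 474.5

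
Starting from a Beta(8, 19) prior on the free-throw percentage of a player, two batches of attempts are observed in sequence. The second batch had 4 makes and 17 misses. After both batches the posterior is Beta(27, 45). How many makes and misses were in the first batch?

15 makes and 9 misses

Sequential conjugate updates are equivalent to a single update on the pooled data, so total successes = posterior α − prior α and total failures = posterior β − prior β.
Total across both batches: 27−8=19 makes, 45−19=26 misses.
Subtract the second batch: 19−4=15 makes and 26−17=9 misses.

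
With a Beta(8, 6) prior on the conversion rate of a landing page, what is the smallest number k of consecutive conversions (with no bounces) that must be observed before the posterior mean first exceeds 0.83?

k = 22

After k conversions and 0 bounces the posterior is Beta(8+k, 6), with mean (8+k)/(8+6+k).
Set (8+k)/(14+k) > 0.83 and solve: k > (0.83·14 − 8)/(1 − 0.83) = 21.294.
The smallest integer exceeding 21.294 is 22.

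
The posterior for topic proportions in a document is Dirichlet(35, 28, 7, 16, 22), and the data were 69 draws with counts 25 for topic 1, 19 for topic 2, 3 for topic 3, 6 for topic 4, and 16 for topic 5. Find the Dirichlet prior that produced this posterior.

For a Dirichlet(α) prior with multinomial counts c, the posterior is Dirichlet(α + c) componentwise.
Subtract each count from the matching posterior parameter: 35−25=10, 28−19=9, 7−3=4, 16−6=10, 22−16=6.

Dirichlet(10, 9, 4, 10, 6)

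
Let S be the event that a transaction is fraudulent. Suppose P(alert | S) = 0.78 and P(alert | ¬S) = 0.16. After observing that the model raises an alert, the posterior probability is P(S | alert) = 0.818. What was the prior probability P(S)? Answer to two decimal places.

Bayes' rule in odds form gives O(S|E) = O(S)·[P(E|S)/P(E|¬S)], hence O(S) = O(S|E)/LR.
Posterior odds = 0.818/(1−0.818) = 4.4945. LR = 0.78/0.16 = 4.8750.
Prior odds = 4.4945/4.8750 = 0.9219, so P(S) = 0.9219/(1+0.9219) ≈ 0.48.

P(S) = 0.48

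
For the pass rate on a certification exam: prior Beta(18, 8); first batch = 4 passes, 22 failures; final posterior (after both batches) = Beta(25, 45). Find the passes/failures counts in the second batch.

3 passes and 15 failures

Because Beta–binomial updating is additive in the counts, the combined data contributed (α_post−α_prior, β_post−β_prior) successes and failures.
Total across both batches: 25−18=7 passes, 45−8=37 failures.
Subtract the first batch: 7−4=3 passes and 37−22=15 failures.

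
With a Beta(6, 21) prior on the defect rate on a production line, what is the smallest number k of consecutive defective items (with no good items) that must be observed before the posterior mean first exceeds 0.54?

k = 19

After k defective items and 0 good items the posterior is Beta(6+k, 21), with mean (6+k)/(6+21+k).
Set (6+k)/(27+k) > 0.54 and solve: k > (0.54·27 − 6)/(1 − 0.54) = 18.652.
The smallest integer exceeding 18.652 is 19.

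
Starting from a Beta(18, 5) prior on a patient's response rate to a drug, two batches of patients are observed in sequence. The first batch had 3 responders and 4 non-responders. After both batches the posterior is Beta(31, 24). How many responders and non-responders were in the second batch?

Because Beta–binomial updating is additive in the counts, the combined data contributed (α_post−α_prior, β_post−β_prior) successes and failures.
Total across both batches: 31−18=13 responders, 24−5=19 non-responders.
Subtract the first batch: 13−3=10 responders and 19−4=15 non-responders.

10 responders and 15 non-responders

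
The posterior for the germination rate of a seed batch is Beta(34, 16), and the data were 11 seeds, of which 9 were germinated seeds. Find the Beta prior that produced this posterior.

A Beta(a, b) prior with s successes and f failures in binomial data gives a Beta(a+s, b+f) posterior.
So a = 34 − 9 = 25 and b = 16 − 2 = 14.

Beta(25, 14)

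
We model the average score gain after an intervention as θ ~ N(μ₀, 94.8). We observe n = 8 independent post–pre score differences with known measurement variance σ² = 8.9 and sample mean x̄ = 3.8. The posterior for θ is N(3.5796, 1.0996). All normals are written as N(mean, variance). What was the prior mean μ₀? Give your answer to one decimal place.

μ₀ = -15.2

With known observation variance, the Normal–Normal posterior has precision τ_n = τ₀ + n/σ² and mean μ_n = (τ₀μ₀ + (n/σ²)x̄)/τ_n.
Here τ₀ = 1/94.8 = 0.010549 and τ_data = 8/8.9 = 0.898876, so τ_n = 0.909425.
Rearranging for μ₀: μ₀ = (μ_n·τ_n − τ_data·x̄)/τ₀ = (3.5796·0.909425 − 0.898876·3.8) / 0.010549 = -0.160351/0.010549 ≈ -15.2.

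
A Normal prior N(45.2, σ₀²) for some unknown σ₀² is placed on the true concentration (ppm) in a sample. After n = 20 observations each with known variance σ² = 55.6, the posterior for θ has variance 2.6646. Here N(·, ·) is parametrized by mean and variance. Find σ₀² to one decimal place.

For the Normal–Normal model with known σ², precisions add: τ_n = τ₀ + n/σ².
So 1/σ₀² = 1/2.6646 − 20/55.6 = 0.375291 − 0.359712 = 0.015579.
Hence σ₀² = 1/0.015579 ≈ 64.2.

σ₀² = 64.2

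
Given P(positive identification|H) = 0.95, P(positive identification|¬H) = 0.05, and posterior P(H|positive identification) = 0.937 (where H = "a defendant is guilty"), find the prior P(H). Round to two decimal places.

In odds form, posterior odds = prior odds × likelihood ratio, so prior odds = posterior odds ÷ LR.
Posterior odds = 0.937/(1−0.937) = 14.8730. LR = 0.95/0.05 = 19.0000.
Prior odds = 14.8730/19.0000 = 0.7828, so P(H) = 0.7828/(1+0.7828) ≈ 0.44.

P(H) = 0.44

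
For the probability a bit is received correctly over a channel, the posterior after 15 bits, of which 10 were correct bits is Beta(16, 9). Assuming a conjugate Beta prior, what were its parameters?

Beta(6, 4)

Under Beta–binomial conjugacy the posterior parameters are (α+s, β+f).
Subtract the data counts: 16−10=6, 9−5=4.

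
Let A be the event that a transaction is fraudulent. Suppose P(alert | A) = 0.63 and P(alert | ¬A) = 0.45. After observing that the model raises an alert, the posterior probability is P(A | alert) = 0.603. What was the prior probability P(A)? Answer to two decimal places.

P(A) = 0.52

Bayes' rule in odds form gives O(A|E) = O(A)·[P(E|A)/P(E|¬A)], hence O(A) = O(A|E)/LR.
Posterior odds = 0.603/(1−0.603) = 1.5189. LR = 0.63/0.45 = 1.4000.
Prior odds = 1.5189/1.4000 = 1.0849, so P(A) = 1.0849/(1+1.0849) ≈ 0.52.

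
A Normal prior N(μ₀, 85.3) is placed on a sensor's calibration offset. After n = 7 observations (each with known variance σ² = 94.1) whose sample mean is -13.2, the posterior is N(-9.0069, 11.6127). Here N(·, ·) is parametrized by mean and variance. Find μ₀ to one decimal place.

With known observation variance, the Normal–Normal posterior has precision τ_n = τ₀ + n/σ² and mean μ_n = (τ₀μ₀ + (n/σ²)x̄)/τ_n.
Here τ₀ = 1/85.3 = 0.011723 and τ_data = 7/94.1 = 0.074389, so τ_n = 0.086112.
Rearranging for μ₀: μ₀ = (μ_n·τ_n − τ_data·x̄)/τ₀ = (-9.0069·0.086112 − 0.074389·-13.2) / 0.011723 = 0.206333/0.011723 ≈ 17.6.

μ₀ = 17.6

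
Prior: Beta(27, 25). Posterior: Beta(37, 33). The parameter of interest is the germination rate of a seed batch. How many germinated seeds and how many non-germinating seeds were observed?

Beta is conjugate to the binomial likelihood: posterior = Beta(α+s, β+f).
Match parameters: s=37−27=10, f=33−25=8.

10 germinated seeds and 8 non-germinating seeds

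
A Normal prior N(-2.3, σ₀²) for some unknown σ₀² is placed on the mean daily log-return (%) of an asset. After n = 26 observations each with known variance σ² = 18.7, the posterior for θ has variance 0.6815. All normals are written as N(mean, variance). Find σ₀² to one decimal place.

For the Normal–Normal model with known σ², precisions add: τ_n = τ₀ + n/σ².
So 1/σ₀² = 1/0.6815 − 26/18.7 = 1.467351 − 1.390374 = 0.076977.
Hence σ₀² = 1/0.076977 ≈ 13.0.

σ₀² = 13.0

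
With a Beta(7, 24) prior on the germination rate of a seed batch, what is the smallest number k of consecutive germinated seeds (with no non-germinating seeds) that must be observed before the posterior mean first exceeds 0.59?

k = 28

After k germinated seeds and 0 non-germinating seeds the posterior is Beta(7+k, 24), with mean (7+k)/(7+24+k).
Set (7+k)/(31+k) > 0.59 and solve: k > (0.59·31 − 7)/(1 − 0.59) = 27.537.
The smallest integer exceeding 27.537 is 28, and checking k=28: (35)/(59) = 0.5932 > 0.59.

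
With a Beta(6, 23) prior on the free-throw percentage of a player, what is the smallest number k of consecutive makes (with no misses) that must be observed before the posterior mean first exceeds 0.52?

After k makes and 0 misses the posterior is Beta(6+k, 23), with mean (6+k)/(6+23+k).
Set (6+k)/(29+k) > 0.52 and solve: k > (0.52·29 − 6)/(1 − 0.52) = 18.917.
The smallest integer exceeding 18.917 is 19, and checking k=19: (25)/(48) = 0.5208 > 0.52.

k = 19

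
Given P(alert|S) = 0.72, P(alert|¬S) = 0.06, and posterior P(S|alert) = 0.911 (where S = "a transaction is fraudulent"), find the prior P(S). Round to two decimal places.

P(S) = 0.46

In odds form, posterior odds = prior odds × likelihood ratio, so prior odds = posterior odds ÷ LR.
Posterior odds = 0.911/(1−0.911) = 10.2360. LR = 0.72/0.06 = 12.0000.
Prior odds = 10.2360/12.0000 = 0.8530, so P(S) = 0.8530/(1+0.8530) ≈ 0.46.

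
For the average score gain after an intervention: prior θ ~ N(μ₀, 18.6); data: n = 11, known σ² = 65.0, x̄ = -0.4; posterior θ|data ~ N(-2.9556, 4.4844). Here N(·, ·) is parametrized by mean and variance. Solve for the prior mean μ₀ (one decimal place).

With known observation variance, the Normal–Normal posterior has precision τ_n = τ₀ + n/σ² and mean μ_n = (τ₀μ₀ + (n/σ²)x̄)/τ_n.
Here τ₀ = 1/18.6 = 0.053763 and τ_data = 11/65.0 = 0.169231, so τ_n = 0.222994.
Rearranging for μ₀: μ₀ = (μ_n·τ_n − τ_data·x̄)/τ₀ = (-2.9556·0.222994 − 0.169231·-0.4) / 0.053763 = -0.591389/0.053763 ≈ -11.0.

μ₀ = -11.0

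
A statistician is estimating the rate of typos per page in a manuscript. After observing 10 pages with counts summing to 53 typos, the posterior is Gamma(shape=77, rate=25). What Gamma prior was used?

Gamma(shape=24, rate=15)

Gamma–Poisson conjugacy: posterior shape = α + Σxᵢ, posterior rate = β + n.
So α = 77 − 53 = 24 and β = 25 − 10 = 15.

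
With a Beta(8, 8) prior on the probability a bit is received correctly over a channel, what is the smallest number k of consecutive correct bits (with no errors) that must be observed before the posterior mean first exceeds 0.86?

After k correct bits and 0 errors the posterior is Beta(8+k, 8), with mean (8+k)/(8+8+k).
Set (8+k)/(16+k) > 0.86 and solve: k > (0.86·16 − 8)/(1 − 0.86) = 41.143.
The smallest integer exceeding 41.143 is 42, and checking k=42: (50)/(58) = 0.8621 > 0.86.

k = 42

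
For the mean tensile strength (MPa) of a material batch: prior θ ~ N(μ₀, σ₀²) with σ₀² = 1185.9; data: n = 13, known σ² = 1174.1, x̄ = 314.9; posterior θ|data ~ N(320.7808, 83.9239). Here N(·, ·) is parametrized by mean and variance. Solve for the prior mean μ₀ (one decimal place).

With known observation variance, the Normal–Normal posterior has precision τ_n = τ₀ + n/σ² and mean μ_n = (τ₀μ₀ + (n/σ²)x̄)/τ_n.
Here τ₀ = 1/1185.9 = 0.000843 and τ_data = 13/1174.1 = 0.011072, so τ_n = 0.011915.
Rearranging for μ₀: μ₀ = (μ_n·τ_n − τ_data·x̄)/τ₀ = (320.7808·0.011915 − 0.011072·314.9) / 0.000843 = 0.335530/0.000843 ≈ 398.0.

μ₀ = 398.0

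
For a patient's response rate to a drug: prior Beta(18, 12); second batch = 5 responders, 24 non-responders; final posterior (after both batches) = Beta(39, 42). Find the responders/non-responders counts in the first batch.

16 responders and 6 non-responders

Because Beta–binomial updating is additive in the counts, the combined data contributed (α_post−α_prior, β_post−β_prior) successes and failures.
Total across both batches: 39−18=21 responders, 42−12=30 non-responders.
Subtract the second batch: 21−5=16 responders and 30−24=6 non-responders.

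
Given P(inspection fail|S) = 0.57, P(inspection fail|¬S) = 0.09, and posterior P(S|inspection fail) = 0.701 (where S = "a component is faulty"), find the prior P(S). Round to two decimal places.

P(S) = 0.27

Bayes' rule in odds form gives O(S|E) = O(S)·[P(E|S)/P(E|¬S)], hence O(S) = O(S|E)/LR.
Posterior odds = 0.701/(1−0.701) = 2.3445. LR = 0.57/0.09 = 6.3333.
Prior odds = 2.3445/6.3333 = 0.3702, so P(S) = 0.3702/(1+0.3702) ≈ 0.27.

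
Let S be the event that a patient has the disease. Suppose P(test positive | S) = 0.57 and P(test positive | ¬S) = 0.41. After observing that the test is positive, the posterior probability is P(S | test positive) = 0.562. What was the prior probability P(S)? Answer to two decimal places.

Bayes' rule in odds form gives O(S|E) = O(S)·[P(E|S)/P(E|¬S)], hence O(S) = O(S|E)/LR.
Posterior odds = 0.562/(1−0.562) = 1.2831. LR = 0.57/0.41 = 1.3902.
Prior odds = 1.2831/1.3902 = 0.9230, so P(S) = 0.9230/(1+0.9230) ≈ 0.48.

P(S) = 0.48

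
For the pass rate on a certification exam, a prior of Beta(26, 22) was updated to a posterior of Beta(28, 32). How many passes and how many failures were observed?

2 passes and 10 failures

Beta is conjugate to the binomial likelihood: posterior = Beta(a+s, b+f).
Match parameters: s=28−26=2, f=32−22=10.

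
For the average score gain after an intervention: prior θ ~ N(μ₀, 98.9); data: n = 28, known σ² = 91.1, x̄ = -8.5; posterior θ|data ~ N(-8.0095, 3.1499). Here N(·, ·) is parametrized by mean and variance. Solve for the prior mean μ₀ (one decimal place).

The posterior mean is a precision-weighted average: μ_n = (τ₀μ₀ + τ_data·x̄)/(τ₀+τ_data), with τ₀=1/σ₀² and τ_data=n/σ².
Here τ₀ = 1/98.9 = 0.010111 and τ_data = 28/91.1 = 0.307355, so τ_n = 0.317466.
Rearranging for μ₀: μ₀ = (μ_n·τ_n − τ_data·x̄)/τ₀ = (-8.0095·0.317466 − 0.307355·-8.5) / 0.010111 = 0.069774/0.010111 ≈ 6.9.

μ₀ = 6.9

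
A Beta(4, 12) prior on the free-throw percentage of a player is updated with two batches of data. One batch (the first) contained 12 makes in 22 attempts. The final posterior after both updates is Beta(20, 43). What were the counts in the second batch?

Because Beta–binomial updating is additive in the counts, the combined data contributed (α_post−α_prior, β_post−β_prior) successes and failures.
Total across both batches: 20−4=16 makes, 43−12=31 misses.
Subtract the first batch: 16−12=4 makes and 31−10=21 misses.

4 makes and 21 misses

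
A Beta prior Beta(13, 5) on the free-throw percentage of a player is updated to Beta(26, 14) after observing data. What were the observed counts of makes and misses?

13 makes and 9 misses

Beta is conjugate to the binomial likelihood: posterior = Beta(α+s, β+f).
So s = 26 − 13 = 13 and f = 14 − 5 = 9.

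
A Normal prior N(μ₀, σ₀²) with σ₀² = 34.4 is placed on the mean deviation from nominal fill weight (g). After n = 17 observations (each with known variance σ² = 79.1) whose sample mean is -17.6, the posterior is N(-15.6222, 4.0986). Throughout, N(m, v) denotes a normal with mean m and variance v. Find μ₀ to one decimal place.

μ₀ = -1.0

With known observation variance, the Normal–Normal posterior has precision τ_n = τ₀ + n/σ² and mean μ_n = (τ₀μ₀ + (n/σ²)x̄)/τ_n.
Here τ₀ = 1/34.4 = 0.029070 and τ_data = 17/79.1 = 0.214918, so τ_n = 0.243988.
Rearranging for μ₀: μ₀ = (μ_n·τ_n − τ_data·x̄)/τ₀ = (-15.6222·0.243988 − 0.214918·-17.6) / 0.029070 = -0.029073/0.029070 ≈ -1.0.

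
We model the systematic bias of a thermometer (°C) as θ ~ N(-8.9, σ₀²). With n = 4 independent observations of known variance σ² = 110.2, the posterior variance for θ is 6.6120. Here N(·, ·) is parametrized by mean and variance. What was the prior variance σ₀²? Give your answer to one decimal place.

Posterior precision equals prior precision plus data precision: 1/σ_n² = 1/σ₀² + n/σ².
So 1/σ₀² = 1/6.6120 − 4/110.2 = 0.151240 − 0.036298 = 0.114942.
Hence σ₀² = 1/0.114942 ≈ 8.7.

σ₀² = 8.7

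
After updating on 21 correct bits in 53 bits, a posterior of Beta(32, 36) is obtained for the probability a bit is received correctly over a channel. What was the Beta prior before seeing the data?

Beta is conjugate to the binomial likelihood: posterior = Beta(α+s, β+f).
Subtract the data counts: 32−21=11, 36−32=4.

Beta(11, 4)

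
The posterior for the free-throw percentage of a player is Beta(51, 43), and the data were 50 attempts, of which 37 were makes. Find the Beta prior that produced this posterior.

Beta is conjugate to the binomial likelihood: posterior = Beta(a+s, b+f).
Subtract the data counts: 51−37=14, 43−13=30.

Beta(14, 30)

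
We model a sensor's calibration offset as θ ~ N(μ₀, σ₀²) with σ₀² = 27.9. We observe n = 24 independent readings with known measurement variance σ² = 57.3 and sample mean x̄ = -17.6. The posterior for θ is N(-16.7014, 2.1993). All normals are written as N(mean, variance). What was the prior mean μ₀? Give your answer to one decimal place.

With known observation variance, the Normal–Normal posterior has precision τ_n = τ₀ + n/σ² and mean μ_n = (τ₀μ₀ + (n/σ²)x̄)/τ_n.
Here τ₀ = 1/27.9 = 0.035842 and τ_data = 24/57.3 = 0.418848, so τ_n = 0.454690.
Rearranging for μ₀: μ₀ = (μ_n·τ_n − τ_data·x̄)/τ₀ = (-16.7014·0.454690 − 0.418848·-17.6) / 0.035842 = -0.222235/0.035842 ≈ -6.2.

μ₀ = -6.2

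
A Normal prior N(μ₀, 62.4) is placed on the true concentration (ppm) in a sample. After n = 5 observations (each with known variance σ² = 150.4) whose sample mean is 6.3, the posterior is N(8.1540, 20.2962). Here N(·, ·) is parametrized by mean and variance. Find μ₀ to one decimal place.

μ₀ = 12.0

The posterior mean is a precision-weighted average: μ_n = (τ₀μ₀ + τ_data·x̄)/(τ₀+τ_data), with τ₀=1/σ₀² and τ_data=n/σ².
Here τ₀ = 1/62.4 = 0.016026 and τ_data = 5/150.4 = 0.033245, so τ_n = 0.049271.
Rearranging for μ₀: μ₀ = (μ_n·τ_n − τ_data·x̄)/τ₀ = (8.1540·0.049271 − 0.033245·6.3) / 0.016026 = 0.192312/0.016026 ≈ 12.0.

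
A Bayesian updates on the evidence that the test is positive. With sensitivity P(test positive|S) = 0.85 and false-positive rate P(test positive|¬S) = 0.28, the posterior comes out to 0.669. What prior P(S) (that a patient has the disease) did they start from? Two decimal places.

Bayes' rule in odds form gives O(S|E) = O(S)·[P(E|S)/P(E|¬S)], hence O(S) = O(S|E)/LR.
Posterior odds = 0.669/(1−0.669) = 2.0211. LR = 0.85/0.28 = 3.0357.
Prior odds = 2.0211/3.0357 = 0.6658, so P(S) = 0.6658/(1+0.6658) ≈ 0.40.

P(S) = 0.40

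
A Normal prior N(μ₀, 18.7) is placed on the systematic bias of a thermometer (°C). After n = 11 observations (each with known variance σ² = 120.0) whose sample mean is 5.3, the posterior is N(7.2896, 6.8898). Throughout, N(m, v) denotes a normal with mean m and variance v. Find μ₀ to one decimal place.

μ₀ = 10.7

With known observation variance, the Normal–Normal posterior has precision τ_n = τ₀ + n/σ² and mean μ_n = (τ₀μ₀ + (n/σ²)x̄)/τ_n.
Here τ₀ = 1/18.7 = 0.053476 and τ_data = 11/120.0 = 0.091667, so τ_n = 0.145143.
Rearranging for μ₀: μ₀ = (μ_n·τ_n − τ_data·x̄)/τ₀ = (7.2896·0.145143 − 0.091667·5.3) / 0.053476 = 0.572199/0.053476 ≈ 10.7.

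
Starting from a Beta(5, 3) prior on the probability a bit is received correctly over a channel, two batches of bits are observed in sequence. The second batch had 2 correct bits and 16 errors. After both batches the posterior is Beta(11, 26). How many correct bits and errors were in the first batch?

Because Beta–binomial updating is additive in the counts, the combined data contributed (α_post−α_prior, β_post−β_prior) successes and failures.
Total across both batches: 11−5=6 correct bits, 26−3=23 errors.
Subtract the second batch: 6−2=4 correct bits and 23−16=7 errors.

4 correct bits and 7 errors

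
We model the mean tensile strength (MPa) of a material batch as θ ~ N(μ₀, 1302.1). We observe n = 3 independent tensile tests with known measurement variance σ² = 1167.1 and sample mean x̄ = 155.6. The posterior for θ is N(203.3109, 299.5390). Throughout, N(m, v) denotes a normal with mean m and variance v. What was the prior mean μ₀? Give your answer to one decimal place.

With known observation variance, the Normal–Normal posterior has precision τ_n = τ₀ + n/σ² and mean μ_n = (τ₀μ₀ + (n/σ²)x̄)/τ_n.
Here τ₀ = 1/1302.1 = 0.000768 and τ_data = 3/1167.1 = 0.002570, so τ_n = 0.003338.
Rearranging for μ₀: μ₀ = (μ_n·τ_n − τ_data·x̄)/τ₀ = (203.3109·0.003338 − 0.002570·155.6) / 0.000768 = 0.278760/0.000768 ≈ 363.0.

μ₀ = 363.0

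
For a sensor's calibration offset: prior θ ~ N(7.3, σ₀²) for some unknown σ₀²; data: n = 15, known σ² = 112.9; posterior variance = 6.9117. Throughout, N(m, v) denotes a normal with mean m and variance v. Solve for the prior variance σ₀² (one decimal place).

For the Normal–Normal model with known σ², precisions add: τ_n = τ₀ + n/σ².
So 1/σ₀² = 1/6.9117 − 15/112.9 = 0.144682 − 0.132861 = 0.011821.
Hence σ₀² = 1/0.011821 ≈ 84.6.

σ₀² = 84.6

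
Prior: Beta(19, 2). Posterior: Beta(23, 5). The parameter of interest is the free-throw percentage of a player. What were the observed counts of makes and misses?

4 makes and 3 misses

Under Beta–binomial conjugacy the posterior parameters are (a+s, b+f).
Match parameters: s=23−19=4, f=5−2=3.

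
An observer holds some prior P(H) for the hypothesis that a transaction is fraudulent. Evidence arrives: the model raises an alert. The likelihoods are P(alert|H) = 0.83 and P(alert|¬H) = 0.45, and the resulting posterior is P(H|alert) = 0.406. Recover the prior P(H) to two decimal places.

P(H) = 0.27

Bayes' rule in odds form gives O(H|E) = O(H)·[P(E|H)/P(E|¬H)], hence O(H) = O(H|E)/LR.
Posterior odds = 0.406/(1−0.406) = 0.6835. LR = 0.83/0.45 = 1.8444.
Prior odds = 0.6835/1.8444 = 0.3706, so P(H) = 0.3706/(1+0.3706) ≈ 0.27.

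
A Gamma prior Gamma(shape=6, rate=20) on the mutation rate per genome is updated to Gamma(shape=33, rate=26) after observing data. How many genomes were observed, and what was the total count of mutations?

Gamma–Poisson conjugacy: posterior shape = α + Σxᵢ, posterior rate = β + n.
Matching: Σxᵢ = 33 − 6 = 27 and n = 26 − 20 = 6.

n = 6 genomes with total 27 mutations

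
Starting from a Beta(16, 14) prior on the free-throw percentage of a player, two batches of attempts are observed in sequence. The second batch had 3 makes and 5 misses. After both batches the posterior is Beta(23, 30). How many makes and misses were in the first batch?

Sequential conjugate updates are equivalent to a single update on the pooled data, so total successes = posterior α − prior α and total failures = posterior β − prior β.
Total across both batches: 23−16=7 makes, 30−14=16 misses.
Subtract the second batch: 7−3=4 makes and 16−5=11 misses.

4 makes and 11 misses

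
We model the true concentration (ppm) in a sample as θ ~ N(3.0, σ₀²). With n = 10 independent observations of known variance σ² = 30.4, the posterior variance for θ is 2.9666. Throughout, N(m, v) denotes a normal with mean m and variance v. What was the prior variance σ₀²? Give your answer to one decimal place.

σ₀² = 122.9

Posterior precision equals prior precision plus data precision: 1/σ_n² = 1/σ₀² + n/σ².
So 1/σ₀² = 1/2.9666 − 10/30.4 = 0.337086 − 0.328947 = 0.008139.
Hence σ₀² = 1/0.008139 ≈ 122.9.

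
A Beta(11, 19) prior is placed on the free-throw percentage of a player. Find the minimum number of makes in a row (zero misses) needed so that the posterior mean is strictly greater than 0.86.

k = 106

After k makes and 0 misses the posterior is Beta(11+k, 19), with mean (11+k)/(11+19+k).
Set (11+k)/(30+k) > 0.86 and solve: k > (0.86·30 − 11)/(1 − 0.86) = 105.714.
The smallest integer exceeding 105.714 is 106, and checking k=106: (117)/(136) = 0.8603 > 0.86.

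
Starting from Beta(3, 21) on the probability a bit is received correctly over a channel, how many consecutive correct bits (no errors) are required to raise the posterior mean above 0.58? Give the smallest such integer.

k = 27

After k correct bits and 0 errors the posterior is Beta(3+k, 21), with mean (3+k)/(3+21+k).
Set (3+k)/(24+k) > 0.58 and solve: k > (0.58·24 − 3)/(1 − 0.58) = 26.000.
The smallest integer exceeding 26.000 is 27.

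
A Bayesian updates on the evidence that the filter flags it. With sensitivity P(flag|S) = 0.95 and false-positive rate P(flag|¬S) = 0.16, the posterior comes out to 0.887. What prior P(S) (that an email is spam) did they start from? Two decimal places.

P(S) = 0.57

In odds form, posterior odds = prior odds × likelihood ratio, so prior odds = posterior odds ÷ LR.
Posterior odds = 0.887/(1−0.887) = 7.8496. LR = 0.95/0.16 = 5.9375.
Prior odds = 7.8496/5.9375 = 1.3220, so P(S) = 1.3220/(1+1.3220) ≈ 0.57.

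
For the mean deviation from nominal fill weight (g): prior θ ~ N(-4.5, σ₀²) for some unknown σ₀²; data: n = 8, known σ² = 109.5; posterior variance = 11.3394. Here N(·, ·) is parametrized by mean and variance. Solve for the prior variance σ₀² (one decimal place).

For the Normal–Normal model with known σ², precisions add: τ_n = τ₀ + n/σ².
So 1/σ₀² = 1/11.3394 − 8/109.5 = 0.088188 − 0.073059 = 0.015129.
Hence σ₀² = 1/0.015129 ≈ 66.1.

σ₀² = 66.1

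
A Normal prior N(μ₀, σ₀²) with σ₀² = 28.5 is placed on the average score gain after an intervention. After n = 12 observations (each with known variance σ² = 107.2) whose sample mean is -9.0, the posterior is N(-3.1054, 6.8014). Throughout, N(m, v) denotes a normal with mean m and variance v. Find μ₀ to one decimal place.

With known observation variance, the Normal–Normal posterior has precision τ_n = τ₀ + n/σ² and mean μ_n = (τ₀μ₀ + (n/σ²)x̄)/τ_n.
Here τ₀ = 1/28.5 = 0.035088 and τ_data = 12/107.2 = 0.111940, so τ_n = 0.147028.
Rearranging for μ₀: μ₀ = (μ_n·τ_n − τ_data·x̄)/τ₀ = (-3.1054·0.147028 − 0.111940·-9.0) / 0.035088 = 0.550879/0.035088 ≈ 15.7.

μ₀ = 15.7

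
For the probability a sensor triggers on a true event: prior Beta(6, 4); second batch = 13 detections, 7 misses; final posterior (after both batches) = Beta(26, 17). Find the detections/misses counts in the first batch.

Because Beta–binomial updating is additive in the counts, the combined data contributed (α_post−α_prior, β_post−β_prior) successes and failures.
Total across both batches: 26−6=20 detections, 17−4=13 misses.
Subtract the second batch: 20−13=7 detections and 13−7=6 misses.

7 detections and 6 misses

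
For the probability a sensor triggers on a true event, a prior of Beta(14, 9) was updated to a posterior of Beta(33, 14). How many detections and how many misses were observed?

Under Beta–binomial conjugacy the posterior parameters are (α+s, β+f).
So s = 33 − 14 = 19 and f = 14 − 9 = 5.

19 detections and 5 misses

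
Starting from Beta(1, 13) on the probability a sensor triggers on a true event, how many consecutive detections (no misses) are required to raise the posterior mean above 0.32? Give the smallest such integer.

After k detections and 0 misses the posterior is Beta(1+k, 13), with mean (1+k)/(1+13+k).
Set (1+k)/(14+k) > 0.32 and solve: k > (0.32·14 − 1)/(1 − 0.32) = 5.118.
The smallest integer exceeding 5.118 is 6.

k = 6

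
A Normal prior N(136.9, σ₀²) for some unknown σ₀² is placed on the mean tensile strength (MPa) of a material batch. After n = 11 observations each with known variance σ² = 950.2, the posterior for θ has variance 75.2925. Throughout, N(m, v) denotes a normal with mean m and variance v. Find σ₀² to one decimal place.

For the Normal–Normal model with known σ², precisions add: τ_n = τ₀ + n/σ².
So 1/σ₀² = 1/75.2925 − 11/950.2 = 0.013282 − 0.011577 = 0.001705.
Hence σ₀² = 1/0.001705 ≈ 586.5.

σ₀² = 586.5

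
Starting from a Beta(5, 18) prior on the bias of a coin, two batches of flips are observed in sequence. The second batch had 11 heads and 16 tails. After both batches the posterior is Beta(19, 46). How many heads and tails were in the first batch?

Sequential conjugate updates are equivalent to a single update on the pooled data, so total successes = posterior α − prior α and total failures = posterior β − prior β.
Total across both batches: 19−5=14 heads, 46−18=28 tails.
Subtract the second batch: 14−11=3 heads and 28−16=12 tails.

3 heads and 12 tails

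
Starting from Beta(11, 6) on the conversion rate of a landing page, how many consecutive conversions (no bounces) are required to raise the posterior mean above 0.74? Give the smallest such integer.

k = 7

After k conversions and 0 bounces the posterior is Beta(11+k, 6), with mean (11+k)/(11+6+k).
Set (11+k)/(17+k) > 0.74 and solve: k > (0.74·17 − 11)/(1 − 0.74) = 6.077.
The smallest integer exceeding 6.077 is 7.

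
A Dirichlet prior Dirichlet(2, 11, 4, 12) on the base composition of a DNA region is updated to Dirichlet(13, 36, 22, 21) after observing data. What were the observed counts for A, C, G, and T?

For a Dirichlet(α) prior with multinomial counts c, the posterior is Dirichlet(α + c) componentwise.
Counts are posterior − prior componentwise: 13−2=11, 36−11=25, 22−4=18, 21−12=9.

counts (11, 25, 18, 9)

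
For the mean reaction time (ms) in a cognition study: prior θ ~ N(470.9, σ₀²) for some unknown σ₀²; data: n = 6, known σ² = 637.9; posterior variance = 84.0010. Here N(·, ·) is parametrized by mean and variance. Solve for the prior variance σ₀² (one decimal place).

For the Normal–Normal model with known σ², precisions add: τ_n = τ₀ + n/σ².
So 1/σ₀² = 1/84.0010 − 6/637.9 = 0.011905 − 0.009406 = 0.002499.
Hence σ₀² = 1/0.002499 ≈ 400.2.

σ₀² = 400.2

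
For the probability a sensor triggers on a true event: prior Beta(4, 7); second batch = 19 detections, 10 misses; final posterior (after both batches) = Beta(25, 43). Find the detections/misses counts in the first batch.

2 detections and 26 misses

Sequential conjugate updates are equivalent to a single update on the pooled data, so total successes = posterior α − prior α and total failures = posterior β − prior β.
Total across both batches: 25−4=21 detections, 43−7=36 misses.
Subtract the second batch: 21−19=2 detections and 36−10=26 misses.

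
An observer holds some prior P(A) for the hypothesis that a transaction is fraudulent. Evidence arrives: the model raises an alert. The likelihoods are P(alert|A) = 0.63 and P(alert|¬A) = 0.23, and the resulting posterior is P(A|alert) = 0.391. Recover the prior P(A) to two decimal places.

Bayes' rule in odds form gives O(A|E) = O(A)·[P(E|A)/P(E|¬A)], hence O(A) = O(A|E)/LR.
Posterior odds = 0.391/(1−0.391) = 0.6420. LR = 0.63/0.23 = 2.7391.
Prior odds = 0.6420/2.7391 = 0.2344, so P(A) = 0.2344/(1+0.2344) ≈ 0.19.

P(A) = 0.19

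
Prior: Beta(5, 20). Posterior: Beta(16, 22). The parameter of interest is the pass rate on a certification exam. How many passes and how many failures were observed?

Beta is conjugate to the binomial likelihood: posterior = Beta(α+s, β+f).
So s = 16 − 5 = 11 and f = 22 − 20 = 2.

11 passes and 2 failures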